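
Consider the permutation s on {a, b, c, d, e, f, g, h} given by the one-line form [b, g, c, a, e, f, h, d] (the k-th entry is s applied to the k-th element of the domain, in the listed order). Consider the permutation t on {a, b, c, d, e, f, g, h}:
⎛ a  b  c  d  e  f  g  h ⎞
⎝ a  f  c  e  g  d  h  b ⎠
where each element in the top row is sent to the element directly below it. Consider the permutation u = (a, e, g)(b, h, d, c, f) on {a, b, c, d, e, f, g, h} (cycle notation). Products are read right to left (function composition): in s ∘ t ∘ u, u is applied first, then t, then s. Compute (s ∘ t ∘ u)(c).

a

(s ∘ t ∘ u)(c) = s(t(u(c))). u(c) = f, then t(f) = d, then s(d) = a, so the result is a.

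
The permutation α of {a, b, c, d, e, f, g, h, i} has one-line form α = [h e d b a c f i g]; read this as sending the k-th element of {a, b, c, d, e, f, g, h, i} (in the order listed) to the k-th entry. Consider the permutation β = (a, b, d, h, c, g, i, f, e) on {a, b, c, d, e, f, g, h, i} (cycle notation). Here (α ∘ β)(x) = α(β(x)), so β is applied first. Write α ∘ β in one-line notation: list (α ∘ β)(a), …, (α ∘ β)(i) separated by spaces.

Chase each element through β then α: a → b → e; b → d → b; c → g → f; d → h → i; e → a → h; f → e → a; g → i → g; h → c → d; i → f → c.
Collecting the images, α ∘ β = [e b f i h a g d c].

e b f i h a g d c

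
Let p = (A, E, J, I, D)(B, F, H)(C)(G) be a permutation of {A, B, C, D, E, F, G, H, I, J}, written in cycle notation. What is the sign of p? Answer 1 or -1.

The cycle lengths are 5, 3, 1, 1.
A cycle of length ℓ contributes ℓ−1 transpositions, so p is a product of 4 + 2 = 6 transpositions — even.

1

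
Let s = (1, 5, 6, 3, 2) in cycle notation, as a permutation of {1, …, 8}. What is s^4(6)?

6 lies in the 5-cycle (1, 5, 6, 3, 2).
Stepping 4 places around the cycle: 6 → 3 → 2 → 1 → 5.

5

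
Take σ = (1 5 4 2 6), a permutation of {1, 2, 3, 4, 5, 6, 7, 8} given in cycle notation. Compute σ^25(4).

4

4 lies in the 5-cycle (1 5 4 2 6).
Powers repeat with period 5 on this cycle, and 25 mod 5 = 0, so σ^25(4) = σ^0(4).
So σ^25(4) = 4.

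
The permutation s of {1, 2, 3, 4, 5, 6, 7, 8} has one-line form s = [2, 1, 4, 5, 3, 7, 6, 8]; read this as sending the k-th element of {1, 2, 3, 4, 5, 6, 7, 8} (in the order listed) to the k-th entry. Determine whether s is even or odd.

even

In disjoint-cycle form the cycle lengths are 3, 2, 2, 1.
A cycle of length ℓ contributes ℓ−1 transpositions, so s is a product of 2 + 1 + 1 = 4 transpositions — even.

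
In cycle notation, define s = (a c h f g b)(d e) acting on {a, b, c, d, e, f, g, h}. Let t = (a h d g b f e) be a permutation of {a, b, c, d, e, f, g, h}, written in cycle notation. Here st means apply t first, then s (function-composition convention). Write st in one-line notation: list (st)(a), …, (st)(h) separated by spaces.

f g h b c d a e

(st)(x) = s(t(x)). Computing each image: s(t(a)) = s(h) = f, s(t(b)) = s(f) = g, s(t(c)) = s(c) = h, s(t(d)) = s(g) = b, s(t(e)) = s(a) = c, s(t(f)) = s(e) = d, s(t(g)) = s(b) = a, s(t(h)) = s(d) = e.
Hence st = [f g h b c d a e].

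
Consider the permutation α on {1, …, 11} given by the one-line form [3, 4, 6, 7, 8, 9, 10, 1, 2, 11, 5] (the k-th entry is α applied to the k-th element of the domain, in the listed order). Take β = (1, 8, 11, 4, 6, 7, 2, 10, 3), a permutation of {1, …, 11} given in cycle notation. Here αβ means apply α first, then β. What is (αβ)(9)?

10

(αβ)(9) = β(α(9)). α(9) = 2, then β(2) = 10. So (αβ)(9) = 10.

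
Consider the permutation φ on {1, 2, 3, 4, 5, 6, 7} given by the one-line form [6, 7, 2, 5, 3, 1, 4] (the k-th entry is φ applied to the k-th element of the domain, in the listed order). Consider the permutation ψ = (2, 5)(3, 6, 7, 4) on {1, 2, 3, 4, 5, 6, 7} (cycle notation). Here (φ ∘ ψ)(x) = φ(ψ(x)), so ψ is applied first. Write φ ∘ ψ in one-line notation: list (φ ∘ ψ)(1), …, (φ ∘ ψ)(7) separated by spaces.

6 3 1 2 7 4 5

(φ ∘ ψ)(x) = φ(ψ(x)). Computing each image: φ(ψ(1)) = φ(1) = 6, φ(ψ(2)) = φ(5) = 3, φ(ψ(3)) = φ(6) = 1, φ(ψ(4)) = φ(3) = 2, φ(ψ(5)) = φ(2) = 7, φ(ψ(6)) = φ(7) = 4, φ(ψ(7)) = φ(4) = 5.
Hence φ ∘ ψ = [6 3 1 2 7 4 5].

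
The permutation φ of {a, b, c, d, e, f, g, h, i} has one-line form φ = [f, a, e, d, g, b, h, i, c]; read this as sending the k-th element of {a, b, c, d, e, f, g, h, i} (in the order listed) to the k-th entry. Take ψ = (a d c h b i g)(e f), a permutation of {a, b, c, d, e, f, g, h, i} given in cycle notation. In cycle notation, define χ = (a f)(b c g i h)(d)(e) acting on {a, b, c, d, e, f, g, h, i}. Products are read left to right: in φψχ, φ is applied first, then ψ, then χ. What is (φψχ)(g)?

(φψχ)(g) = χ(ψ(φ(g))). φ(g) = h, then ψ(h) = b, then χ(b) = c, so the result is c.

c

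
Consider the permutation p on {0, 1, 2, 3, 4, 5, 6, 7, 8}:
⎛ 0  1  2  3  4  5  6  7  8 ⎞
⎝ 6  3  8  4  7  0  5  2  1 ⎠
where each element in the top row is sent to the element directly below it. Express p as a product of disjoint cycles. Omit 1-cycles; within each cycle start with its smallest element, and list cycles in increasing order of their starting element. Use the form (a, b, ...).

(0, 6, 5)(1, 3, 4, 7, 2, 8)

Iterating p from 0 gives 0 → 6 → 5 → 0; that is the 3-cycle (0, 6, 5).
Repeating from the next unused element and collecting all non-trivial cycles gives (0, 6, 5)(1, 3, 4, 7, 2, 8).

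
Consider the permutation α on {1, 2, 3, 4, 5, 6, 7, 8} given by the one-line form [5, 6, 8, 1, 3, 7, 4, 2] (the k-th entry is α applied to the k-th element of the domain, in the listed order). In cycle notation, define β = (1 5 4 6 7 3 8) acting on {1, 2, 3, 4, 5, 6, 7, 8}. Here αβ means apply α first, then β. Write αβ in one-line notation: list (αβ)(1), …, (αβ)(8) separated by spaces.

4 7 1 5 8 3 6 2

(αβ)(x) = β(α(x)). Computing each image: β(α(1)) = β(5) = 4, β(α(2)) = β(6) = 7, β(α(3)) = β(8) = 1, β(α(4)) = β(1) = 5, β(α(5)) = β(3) = 8, β(α(6)) = β(7) = 3, β(α(7)) = β(4) = 6, β(α(8)) = β(2) = 2.
Hence αβ = [4 7 1 5 8 3 6 2].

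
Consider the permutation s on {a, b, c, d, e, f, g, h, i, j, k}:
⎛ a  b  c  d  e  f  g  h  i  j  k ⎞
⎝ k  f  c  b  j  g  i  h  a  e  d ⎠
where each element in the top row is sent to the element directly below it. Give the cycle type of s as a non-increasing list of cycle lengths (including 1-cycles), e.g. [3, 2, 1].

The disjoint cycles are (a, k, d, b, f, g, i)(c)(e, j)(h), with lengths 7, 2, 1, 1 in non-increasing order.

[7, 2, 1, 1]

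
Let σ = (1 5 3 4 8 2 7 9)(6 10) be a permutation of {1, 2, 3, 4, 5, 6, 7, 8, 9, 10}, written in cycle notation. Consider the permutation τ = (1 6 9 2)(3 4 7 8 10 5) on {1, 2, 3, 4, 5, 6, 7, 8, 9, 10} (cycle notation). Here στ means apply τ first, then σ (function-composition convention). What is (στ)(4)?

First apply τ: τ(4) = 7, then σ(7) = 9. Thus (στ)(4) = 9.

9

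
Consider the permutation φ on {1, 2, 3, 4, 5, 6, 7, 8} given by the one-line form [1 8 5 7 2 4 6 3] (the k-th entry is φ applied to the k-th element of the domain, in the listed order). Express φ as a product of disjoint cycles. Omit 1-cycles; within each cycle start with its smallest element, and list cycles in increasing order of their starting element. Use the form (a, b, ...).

Iterating φ from 2 gives 2 → 8 → 3 → 5 → 2; that is the 4-cycle (2, 8, 3, 5).
Repeating from the next unused element and collecting all non-trivial cycles gives (2, 8, 3, 5)(4, 7, 6).

(2, 8, 3, 5)(4, 7, 6)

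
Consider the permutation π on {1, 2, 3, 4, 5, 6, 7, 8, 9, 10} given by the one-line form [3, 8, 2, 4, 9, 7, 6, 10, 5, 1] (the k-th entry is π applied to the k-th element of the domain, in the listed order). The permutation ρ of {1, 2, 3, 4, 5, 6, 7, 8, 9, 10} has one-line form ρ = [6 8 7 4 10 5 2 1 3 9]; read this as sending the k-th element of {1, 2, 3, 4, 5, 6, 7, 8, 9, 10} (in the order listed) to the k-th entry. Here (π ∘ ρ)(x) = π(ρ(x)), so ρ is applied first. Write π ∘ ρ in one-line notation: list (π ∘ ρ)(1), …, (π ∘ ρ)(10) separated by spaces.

Chase each element through ρ then π: 1 → 6 → 7; 2 → 8 → 10; 3 → 7 → 6; 4 → 4 → 4; 5 → 10 → 1; 6 → 5 → 9; 7 → 2 → 8; 8 → 1 → 3; 9 → 3 → 2; 10 → 9 → 5.
So π ∘ ρ in one-line form is 7 10 6 4 1 9 8 3 2 5.

7 10 6 4 1 9 8 3 2 5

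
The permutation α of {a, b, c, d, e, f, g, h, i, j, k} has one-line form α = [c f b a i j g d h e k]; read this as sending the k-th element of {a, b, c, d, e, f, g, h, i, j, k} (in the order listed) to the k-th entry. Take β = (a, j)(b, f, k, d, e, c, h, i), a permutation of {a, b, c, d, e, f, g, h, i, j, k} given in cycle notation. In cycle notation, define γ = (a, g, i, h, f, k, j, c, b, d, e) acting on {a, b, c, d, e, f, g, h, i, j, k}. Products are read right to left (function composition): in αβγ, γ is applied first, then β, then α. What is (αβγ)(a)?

g

Chase a: γ(a) = g; β(g) = g; α(g) = g. Hence (αβγ)(a) = g.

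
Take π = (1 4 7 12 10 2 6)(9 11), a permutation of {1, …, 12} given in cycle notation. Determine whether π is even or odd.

The cycle lengths are 7, 2, 1, 1, 1.
A cycle of length ℓ contributes ℓ−1 transpositions, so π is a product of 6 + 1 = 7 transpositions — odd.

odd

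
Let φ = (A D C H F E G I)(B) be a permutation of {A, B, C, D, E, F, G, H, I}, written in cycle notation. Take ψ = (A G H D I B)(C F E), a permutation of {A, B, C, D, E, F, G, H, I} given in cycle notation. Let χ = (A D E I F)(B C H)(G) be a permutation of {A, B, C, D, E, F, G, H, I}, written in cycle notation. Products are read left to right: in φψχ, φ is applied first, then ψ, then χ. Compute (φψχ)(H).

I

Chase H: φ(H) = F; ψ(F) = E; χ(E) = I. Hence (φψχ)(H) = I.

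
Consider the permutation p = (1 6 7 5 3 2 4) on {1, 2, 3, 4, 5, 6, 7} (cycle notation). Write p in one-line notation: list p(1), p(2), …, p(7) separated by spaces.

6 4 2 1 3 7 5

Reading each image from the cycles: 1→6, 2→4, 3→2, 4→1, 5→3, 6→7, 7→5.
So the one-line form is 6 4 2 1 3 7 5.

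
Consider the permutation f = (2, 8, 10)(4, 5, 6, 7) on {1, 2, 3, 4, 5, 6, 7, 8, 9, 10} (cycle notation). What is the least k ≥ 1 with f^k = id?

12

The disjoint cycles have lengths 4, 3, 1, 1, 1.
The order of f is the least common multiple of its cycle lengths: lcm(4, 3) = 12.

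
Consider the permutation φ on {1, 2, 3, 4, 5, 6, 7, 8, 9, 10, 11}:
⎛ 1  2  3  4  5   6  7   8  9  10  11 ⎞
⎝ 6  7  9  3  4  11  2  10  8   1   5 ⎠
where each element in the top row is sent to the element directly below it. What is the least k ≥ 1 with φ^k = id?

The disjoint-cycle form of φ has cycle lengths 9, 2.
The order of φ is the least common multiple of its cycle lengths: lcm(9, 2) = 18.

18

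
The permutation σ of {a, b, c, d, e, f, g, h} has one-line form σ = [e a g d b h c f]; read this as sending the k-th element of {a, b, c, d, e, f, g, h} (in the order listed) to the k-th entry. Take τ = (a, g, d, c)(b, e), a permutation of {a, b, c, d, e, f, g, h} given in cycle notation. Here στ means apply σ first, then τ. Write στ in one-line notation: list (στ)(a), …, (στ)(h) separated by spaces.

b g d c e h a f

Chase each element through σ then τ: a → e → b; b → a → g; c → g → d; d → d → c; e → b → e; f → h → h; g → c → a; h → f → f.
Collecting the images, στ = [b g d c e h a f].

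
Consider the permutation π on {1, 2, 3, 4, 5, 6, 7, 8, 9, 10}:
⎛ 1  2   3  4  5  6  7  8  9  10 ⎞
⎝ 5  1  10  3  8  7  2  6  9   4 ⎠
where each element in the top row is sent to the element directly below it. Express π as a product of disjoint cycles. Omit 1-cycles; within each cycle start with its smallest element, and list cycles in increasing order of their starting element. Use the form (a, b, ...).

Iterating π from 1 gives 1 → 5 → 8 → 6 → 7 → 2 → 1; that is the 6-cycle (1, 5, 8, 6, 7, 2).
Continuing from each remaining unvisited element yields (1, 5, 8, 6, 7, 2)(3, 10, 4).

(1, 5, 8, 6, 7, 2)(3, 10, 4)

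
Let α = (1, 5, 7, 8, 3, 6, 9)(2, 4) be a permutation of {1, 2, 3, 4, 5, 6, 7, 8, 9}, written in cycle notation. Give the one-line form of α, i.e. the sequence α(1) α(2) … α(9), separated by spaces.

Each element maps to the next entry in its cycle (wrapping to the front): 1↦5, 2↦4, 3↦6, 4↦2, 5↦7, 6↦9, 7↦8, 8↦3, 9↦1.
Listing these in domain order gives 5 4 6 2 7 9 8 3 1.

5 4 6 2 7 9 8 3 1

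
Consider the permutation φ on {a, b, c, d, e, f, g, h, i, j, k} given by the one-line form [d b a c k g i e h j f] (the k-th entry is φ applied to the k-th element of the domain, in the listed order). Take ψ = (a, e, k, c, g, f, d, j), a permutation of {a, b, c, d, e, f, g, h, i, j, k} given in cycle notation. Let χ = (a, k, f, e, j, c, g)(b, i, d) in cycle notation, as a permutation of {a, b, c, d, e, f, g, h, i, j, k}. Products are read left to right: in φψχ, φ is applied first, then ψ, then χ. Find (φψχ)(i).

h

Chase i: φ(i) = h; ψ(h) = h; χ(h) = h. Hence (φψχ)(i) = h.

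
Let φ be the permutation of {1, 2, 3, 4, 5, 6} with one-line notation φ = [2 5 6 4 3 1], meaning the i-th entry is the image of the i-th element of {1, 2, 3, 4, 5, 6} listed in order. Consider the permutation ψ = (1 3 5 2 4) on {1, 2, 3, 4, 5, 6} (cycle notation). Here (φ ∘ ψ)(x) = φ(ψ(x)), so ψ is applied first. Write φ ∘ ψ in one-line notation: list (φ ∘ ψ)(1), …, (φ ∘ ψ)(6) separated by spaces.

6 4 3 2 5 1

(φ ∘ ψ)(x) = φ(ψ(x)). Computing each image: φ(ψ(1)) = φ(3) = 6, φ(ψ(2)) = φ(4) = 4, φ(ψ(3)) = φ(5) = 3, φ(ψ(4)) = φ(1) = 2, φ(ψ(5)) = φ(2) = 5, φ(ψ(6)) = φ(6) = 1.
Hence φ ∘ ψ = [6 4 3 2 5 1].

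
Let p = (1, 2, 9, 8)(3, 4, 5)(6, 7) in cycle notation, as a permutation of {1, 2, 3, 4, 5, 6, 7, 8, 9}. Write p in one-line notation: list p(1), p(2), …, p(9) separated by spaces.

Reading each image from the cycles: 1→2, 2→9, 3→4, 4→5, 5→3, 6→7, 7→6, 8→1, 9→8.
Listing these in domain order gives 2 9 4 5 3 7 6 1 8.

2 9 4 5 3 7 6 1 8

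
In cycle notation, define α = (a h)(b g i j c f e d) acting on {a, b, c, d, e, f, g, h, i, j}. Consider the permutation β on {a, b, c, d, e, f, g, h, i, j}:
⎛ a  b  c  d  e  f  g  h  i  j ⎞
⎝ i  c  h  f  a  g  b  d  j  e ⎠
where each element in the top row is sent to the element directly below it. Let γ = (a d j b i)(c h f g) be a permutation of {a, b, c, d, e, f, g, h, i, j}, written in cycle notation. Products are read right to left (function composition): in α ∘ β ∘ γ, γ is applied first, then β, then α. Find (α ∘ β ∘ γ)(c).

(α ∘ β ∘ γ)(c) = α(β(γ(c))). γ(c) = h, then β(h) = d, then α(d) = b, so the result is b.

b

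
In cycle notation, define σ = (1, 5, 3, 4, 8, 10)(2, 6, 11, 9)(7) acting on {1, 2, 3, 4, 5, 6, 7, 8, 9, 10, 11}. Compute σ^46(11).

11 lies in the 4-cycle (2, 6, 11, 9).
On a 4-cycle, σ^4 is the identity, so σ^46 = σ^2 there (46 ≡ 2 mod 4).
Advancing 2 steps from 11: 11 → 9 → 2.

2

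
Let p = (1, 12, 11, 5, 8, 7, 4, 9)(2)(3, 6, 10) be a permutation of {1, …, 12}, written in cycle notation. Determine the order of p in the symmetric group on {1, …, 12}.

24

The disjoint cycles have lengths 8, 3, 1.
The order is lcm(8, 3) = 24.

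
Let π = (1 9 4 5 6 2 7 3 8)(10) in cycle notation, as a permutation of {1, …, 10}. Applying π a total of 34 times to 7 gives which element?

6

7 lies in the 9-cycle (1 9 4 5 6 2 7 3 8).
Since the cycle has length 9, π^34 acts on it the same as π^7 (34 mod 9 = 7).
Advancing 7 steps from 7: 7 → 3 → 8 → 1 → 9 → 4 → 5 → 6.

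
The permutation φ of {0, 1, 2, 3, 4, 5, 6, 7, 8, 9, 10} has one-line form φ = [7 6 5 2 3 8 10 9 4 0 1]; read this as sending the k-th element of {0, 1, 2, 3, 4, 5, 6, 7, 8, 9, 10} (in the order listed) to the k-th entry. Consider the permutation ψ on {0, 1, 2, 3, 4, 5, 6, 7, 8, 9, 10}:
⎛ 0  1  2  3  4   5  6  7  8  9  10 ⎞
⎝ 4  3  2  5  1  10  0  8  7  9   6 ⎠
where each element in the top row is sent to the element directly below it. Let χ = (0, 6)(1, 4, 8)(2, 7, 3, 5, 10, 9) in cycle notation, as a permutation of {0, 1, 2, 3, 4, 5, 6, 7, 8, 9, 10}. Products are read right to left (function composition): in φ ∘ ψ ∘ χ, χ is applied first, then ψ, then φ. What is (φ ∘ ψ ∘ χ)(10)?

Apply the permutations in order: χ(10) = 9, then ψ(9) = 9, then φ(9) = 0. So (φ ∘ ψ ∘ χ)(10) = 0.

0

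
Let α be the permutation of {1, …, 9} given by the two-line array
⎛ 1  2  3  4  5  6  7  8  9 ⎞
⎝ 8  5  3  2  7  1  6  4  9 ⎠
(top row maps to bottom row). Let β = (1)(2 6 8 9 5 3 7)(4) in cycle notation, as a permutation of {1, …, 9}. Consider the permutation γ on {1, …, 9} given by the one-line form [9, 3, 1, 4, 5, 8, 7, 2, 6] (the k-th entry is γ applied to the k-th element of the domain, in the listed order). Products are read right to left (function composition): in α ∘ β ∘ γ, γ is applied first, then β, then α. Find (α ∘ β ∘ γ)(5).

3

Apply the permutations in order: γ(5) = 5, then β(5) = 3, then α(3) = 3. So (α ∘ β ∘ γ)(5) = 3.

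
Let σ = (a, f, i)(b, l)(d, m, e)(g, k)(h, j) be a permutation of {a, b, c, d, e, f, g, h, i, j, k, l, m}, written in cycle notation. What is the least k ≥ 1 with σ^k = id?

The cycle type of σ is (3, 3, 2, 2, 2, 1).
Since disjoint cycles commute, ord(σ) = lcm(3, 3, 2, 2, 2) = 6.

6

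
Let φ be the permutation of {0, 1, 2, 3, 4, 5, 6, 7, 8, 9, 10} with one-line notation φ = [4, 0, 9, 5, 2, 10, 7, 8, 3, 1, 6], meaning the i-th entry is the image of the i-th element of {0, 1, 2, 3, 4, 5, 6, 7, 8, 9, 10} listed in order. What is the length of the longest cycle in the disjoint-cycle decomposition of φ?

Decomposing into disjoint cycles gives (0 4 2 9 1)(3 5 10 6 7 8); the longest has length 6.

6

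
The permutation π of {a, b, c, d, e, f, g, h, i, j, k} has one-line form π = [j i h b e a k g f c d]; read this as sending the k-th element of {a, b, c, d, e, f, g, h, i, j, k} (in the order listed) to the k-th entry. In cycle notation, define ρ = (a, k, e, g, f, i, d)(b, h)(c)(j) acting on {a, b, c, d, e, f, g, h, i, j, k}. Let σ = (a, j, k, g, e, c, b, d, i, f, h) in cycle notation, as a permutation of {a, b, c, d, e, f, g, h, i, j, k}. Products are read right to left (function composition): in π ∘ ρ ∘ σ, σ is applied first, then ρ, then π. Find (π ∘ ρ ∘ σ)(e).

Chase e: σ(e) = c; ρ(c) = c; π(c) = h. Hence (π ∘ ρ ∘ σ)(e) = h.

h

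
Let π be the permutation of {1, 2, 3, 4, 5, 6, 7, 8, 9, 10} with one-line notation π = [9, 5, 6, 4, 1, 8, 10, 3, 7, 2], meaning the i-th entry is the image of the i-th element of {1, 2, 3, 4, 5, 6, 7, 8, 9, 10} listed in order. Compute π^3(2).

9

Tracing 2 → 5 → … returns to 2 after 6 steps, so 2 lies in a 6-cycle (1 9 7 10 2 5).
Stepping 3 places around the cycle: 2 → 5 → 1 → 9.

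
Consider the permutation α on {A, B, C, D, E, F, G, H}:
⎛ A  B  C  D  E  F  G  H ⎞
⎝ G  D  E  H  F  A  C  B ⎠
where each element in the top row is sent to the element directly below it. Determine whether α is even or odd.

even

In disjoint-cycle form the cycle lengths are 5, 3.
A cycle of length ℓ contributes ℓ−1 transpositions, so α is a product of 4 + 2 = 6 transpositions — even.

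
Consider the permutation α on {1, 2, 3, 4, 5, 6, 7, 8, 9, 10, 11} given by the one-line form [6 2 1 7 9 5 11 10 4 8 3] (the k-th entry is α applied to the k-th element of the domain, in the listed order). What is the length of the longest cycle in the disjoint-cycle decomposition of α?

Decomposing into disjoint cycles gives (1, 6, 5, 9, 4, 7, 11, 3)(8, 10); the longest has length 8.

8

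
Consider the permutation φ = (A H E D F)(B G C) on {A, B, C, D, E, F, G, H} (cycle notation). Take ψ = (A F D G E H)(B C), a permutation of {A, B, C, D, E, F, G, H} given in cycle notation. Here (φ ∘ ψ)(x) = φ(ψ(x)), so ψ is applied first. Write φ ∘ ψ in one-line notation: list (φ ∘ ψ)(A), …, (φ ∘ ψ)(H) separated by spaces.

A B G C E F D H

(φ ∘ ψ)(x) = φ(ψ(x)). Computing each image: φ(ψ(A)) = φ(F) = A, φ(ψ(B)) = φ(C) = B, φ(ψ(C)) = φ(B) = G, φ(ψ(D)) = φ(G) = C, φ(ψ(E)) = φ(H) = E, φ(ψ(F)) = φ(D) = F, φ(ψ(G)) = φ(E) = D, φ(ψ(H)) = φ(A) = H.
Hence φ ∘ ψ = [A B G C E F D H].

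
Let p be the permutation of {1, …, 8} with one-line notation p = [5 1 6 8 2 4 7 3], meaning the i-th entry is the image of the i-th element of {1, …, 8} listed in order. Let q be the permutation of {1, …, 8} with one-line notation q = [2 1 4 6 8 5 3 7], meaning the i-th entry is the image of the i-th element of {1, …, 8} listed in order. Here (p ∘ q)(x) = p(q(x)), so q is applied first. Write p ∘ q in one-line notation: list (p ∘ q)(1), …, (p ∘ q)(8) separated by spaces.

1 5 8 4 3 2 6 7

Chase each element through q then p: 1 → 2 → 1; 2 → 1 → 5; 3 → 4 → 8; 4 → 6 → 4; 5 → 8 → 3; 6 → 5 → 2; 7 → 3 → 6; 8 → 7 → 7.
Collecting the images, p ∘ q = [1 5 8 4 3 2 6 7].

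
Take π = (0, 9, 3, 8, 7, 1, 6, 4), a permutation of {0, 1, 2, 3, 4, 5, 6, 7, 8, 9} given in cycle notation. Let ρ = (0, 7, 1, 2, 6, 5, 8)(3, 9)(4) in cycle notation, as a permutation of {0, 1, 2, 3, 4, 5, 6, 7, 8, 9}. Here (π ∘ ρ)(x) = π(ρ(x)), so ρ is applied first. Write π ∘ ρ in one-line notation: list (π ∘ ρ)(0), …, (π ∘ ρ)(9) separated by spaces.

1 2 4 3 0 7 5 6 9 8

(π ∘ ρ)(x) = π(ρ(x)). Computing each image: π(ρ(0)) = π(7) = 1, π(ρ(1)) = π(2) = 2, π(ρ(2)) = π(6) = 4, π(ρ(3)) = π(9) = 3, π(ρ(4)) = π(4) = 0, π(ρ(5)) = π(8) = 7, π(ρ(6)) = π(5) = 5, π(ρ(7)) = π(1) = 6, π(ρ(8)) = π(0) = 9, π(ρ(9)) = π(3) = 8.
Hence π ∘ ρ = [1 2 4 3 0 7 5 6 9 8].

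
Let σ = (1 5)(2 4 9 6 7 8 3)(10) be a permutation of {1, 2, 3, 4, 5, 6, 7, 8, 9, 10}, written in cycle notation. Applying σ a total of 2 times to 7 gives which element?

7 lies in the 7-cycle (2 4 9 6 7 8 3).
Stepping 2 places around the cycle: 7 → 8 → 3.

3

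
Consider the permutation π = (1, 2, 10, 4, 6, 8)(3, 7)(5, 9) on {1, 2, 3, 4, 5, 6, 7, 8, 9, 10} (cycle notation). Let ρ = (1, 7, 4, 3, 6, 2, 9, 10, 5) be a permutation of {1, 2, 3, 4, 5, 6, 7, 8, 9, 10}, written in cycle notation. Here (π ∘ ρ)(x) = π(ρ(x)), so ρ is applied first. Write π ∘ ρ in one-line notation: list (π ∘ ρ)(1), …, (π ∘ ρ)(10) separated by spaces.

For each element, apply ρ then π: 1 → 7 → 3; 2 → 9 → 5; 3 → 6 → 8; 4 → 3 → 7; 5 → 1 → 2; 6 → 2 → 10; 7 → 4 → 6; 8 → 8 → 1; 9 → 10 → 4; 10 → 5 → 9.
Collecting the images, π ∘ ρ = [3 5 8 7 2 10 6 1 4 9].

3 5 8 7 2 10 6 1 4 9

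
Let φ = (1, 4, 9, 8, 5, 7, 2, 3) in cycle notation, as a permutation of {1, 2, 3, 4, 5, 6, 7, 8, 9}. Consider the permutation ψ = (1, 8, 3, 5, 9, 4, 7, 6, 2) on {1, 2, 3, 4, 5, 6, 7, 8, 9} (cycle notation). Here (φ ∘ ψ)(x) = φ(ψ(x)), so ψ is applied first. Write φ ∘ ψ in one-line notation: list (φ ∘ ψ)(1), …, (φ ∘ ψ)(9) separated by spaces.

5 4 7 2 8 3 6 1 9

For each element, apply ψ then φ: 1 → 8 → 5; 2 → 1 → 4; 3 → 5 → 7; 4 → 7 → 2; 5 → 9 → 8; 6 → 2 → 3; 7 → 6 → 6; 8 → 3 → 1; 9 → 4 → 9.
Collecting the images, φ ∘ ψ = [5 4 7 2 8 3 6 1 9].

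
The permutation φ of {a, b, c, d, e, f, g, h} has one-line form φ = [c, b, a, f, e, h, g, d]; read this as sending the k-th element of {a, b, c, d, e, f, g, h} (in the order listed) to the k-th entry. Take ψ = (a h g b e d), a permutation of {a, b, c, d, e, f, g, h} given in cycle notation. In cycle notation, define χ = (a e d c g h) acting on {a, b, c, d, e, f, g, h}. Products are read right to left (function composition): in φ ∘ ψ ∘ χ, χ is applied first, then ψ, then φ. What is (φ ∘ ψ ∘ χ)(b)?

e

Chase b: χ(b) = b; ψ(b) = e; φ(e) = e. Hence (φ ∘ ψ ∘ χ)(b) = e.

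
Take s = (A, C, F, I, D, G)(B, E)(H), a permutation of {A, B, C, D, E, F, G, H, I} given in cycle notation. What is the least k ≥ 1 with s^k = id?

The disjoint cycles have lengths 6, 2, 1.
The order is lcm(6, 2) = 6.

6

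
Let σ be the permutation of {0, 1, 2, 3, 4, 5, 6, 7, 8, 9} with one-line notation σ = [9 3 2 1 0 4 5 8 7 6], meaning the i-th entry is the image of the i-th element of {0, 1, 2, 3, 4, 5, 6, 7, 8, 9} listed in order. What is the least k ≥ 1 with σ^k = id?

Writing σ as disjoint cycles, the cycle lengths are 5, 2, 2, 1.
The order is lcm(5, 2, 2) = 10.

10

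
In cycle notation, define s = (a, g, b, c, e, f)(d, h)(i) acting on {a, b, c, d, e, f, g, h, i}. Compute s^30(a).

a

a lies in the 6-cycle (a, g, b, c, e, f).
Powers repeat with period 6 on this cycle, and 30 mod 6 = 0, so s^30(a) = s^0(a).
So s^30(a) = a.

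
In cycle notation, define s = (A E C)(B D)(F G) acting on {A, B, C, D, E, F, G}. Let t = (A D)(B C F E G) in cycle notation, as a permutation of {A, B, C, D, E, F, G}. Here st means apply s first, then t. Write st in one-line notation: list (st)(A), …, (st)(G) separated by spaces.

(st)(x) = t(s(x)). Computing each image: t(s(A)) = t(E) = G, t(s(B)) = t(D) = A, t(s(C)) = t(A) = D, t(s(D)) = t(B) = C, t(s(E)) = t(C) = F, t(s(F)) = t(G) = B, t(s(G)) = t(F) = E.
Hence st = [G A D C F B E].

G A D C F B E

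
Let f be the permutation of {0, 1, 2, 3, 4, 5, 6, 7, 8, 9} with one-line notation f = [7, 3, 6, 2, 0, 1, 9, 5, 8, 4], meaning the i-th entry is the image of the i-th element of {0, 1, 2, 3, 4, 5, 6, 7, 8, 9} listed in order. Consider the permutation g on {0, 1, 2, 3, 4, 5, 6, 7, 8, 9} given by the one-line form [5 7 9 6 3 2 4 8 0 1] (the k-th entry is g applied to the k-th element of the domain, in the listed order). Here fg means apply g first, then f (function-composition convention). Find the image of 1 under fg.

5

g(1) = 7, then f(7) = 5; composing gives (fg)(1) = 5.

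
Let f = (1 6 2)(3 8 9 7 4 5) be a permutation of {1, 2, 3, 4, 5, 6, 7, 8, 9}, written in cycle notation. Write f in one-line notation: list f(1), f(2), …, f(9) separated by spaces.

Reading each image from the cycles: 1↦6, 2↦1, 3↦8, 4↦5, 5↦3, 6↦2, 7↦4, 8↦9, 9↦7.
Listing these in domain order gives 6 1 8 5 3 2 4 9 7.

6 1 8 5 3 2 4 9 7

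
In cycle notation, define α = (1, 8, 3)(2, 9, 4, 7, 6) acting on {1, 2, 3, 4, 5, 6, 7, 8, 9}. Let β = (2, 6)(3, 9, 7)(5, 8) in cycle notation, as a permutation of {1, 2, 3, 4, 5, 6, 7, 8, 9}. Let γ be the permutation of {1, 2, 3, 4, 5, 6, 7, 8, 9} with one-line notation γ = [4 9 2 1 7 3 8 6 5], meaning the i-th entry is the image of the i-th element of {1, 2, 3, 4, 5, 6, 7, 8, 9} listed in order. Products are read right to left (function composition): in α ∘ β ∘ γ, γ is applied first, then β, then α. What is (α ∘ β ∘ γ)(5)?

Apply the permutations in order: γ(5) = 7, then β(7) = 3, then α(3) = 1. So (α ∘ β ∘ γ)(5) = 1.

1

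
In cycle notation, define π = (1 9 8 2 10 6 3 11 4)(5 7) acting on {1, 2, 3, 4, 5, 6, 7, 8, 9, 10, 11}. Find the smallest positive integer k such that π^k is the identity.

The cycle type of π is (9, 2).
The order is lcm(9, 2) = 18.

18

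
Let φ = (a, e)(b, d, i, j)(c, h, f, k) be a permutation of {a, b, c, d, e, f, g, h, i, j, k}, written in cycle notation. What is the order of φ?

The disjoint cycles have lengths 4, 4, 2, 1.
Since disjoint cycles commute, ord(φ) = lcm(4, 4, 2) = 4.

4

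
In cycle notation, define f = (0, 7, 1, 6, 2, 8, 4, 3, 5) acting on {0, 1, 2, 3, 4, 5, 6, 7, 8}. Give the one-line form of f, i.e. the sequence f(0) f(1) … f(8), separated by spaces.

Image by image: 0→7, 1→6, 2→8, 3→5, 4→3, 5→0, 6→2, 7→1, 8→4.
Listing these in domain order gives 7 6 8 5 3 0 2 1 4.

7 6 8 5 3 0 2 1 4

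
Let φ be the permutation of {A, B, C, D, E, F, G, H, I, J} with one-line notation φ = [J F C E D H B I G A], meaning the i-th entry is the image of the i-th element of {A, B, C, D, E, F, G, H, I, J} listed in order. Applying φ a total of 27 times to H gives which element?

G

Tracing H → I → … returns to H after 5 steps, so H lies in a 5-cycle (B F H I G).
On a 5-cycle, φ^5 is the identity, so φ^27 = φ^2 there (27 ≡ 2 mod 5).
Advancing 2 steps from H: H → I → G.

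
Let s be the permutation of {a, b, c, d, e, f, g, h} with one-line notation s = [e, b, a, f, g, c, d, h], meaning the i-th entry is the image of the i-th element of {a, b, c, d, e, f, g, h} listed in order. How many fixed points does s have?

The fixed points (elements with s(x) = x) are {b, h}, so there are 2.

2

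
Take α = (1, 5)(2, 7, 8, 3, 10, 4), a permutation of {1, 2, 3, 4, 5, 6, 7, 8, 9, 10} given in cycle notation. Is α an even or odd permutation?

even

The cycle lengths are 6, 2, 1, 1.
A cycle is odd iff its length is even; α has 2 even-length cycles, so sgn(α) = (−1)^2 and α is even.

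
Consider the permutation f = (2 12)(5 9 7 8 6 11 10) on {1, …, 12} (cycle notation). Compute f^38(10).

10 lies in the 7-cycle (5 9 7 8 6 11 10).
Powers repeat with period 7 on this cycle, and 38 mod 7 = 3, so f^38(10) = f^3(10).
Stepping 3 places around the cycle: 10 → 5 → 9 → 7.

7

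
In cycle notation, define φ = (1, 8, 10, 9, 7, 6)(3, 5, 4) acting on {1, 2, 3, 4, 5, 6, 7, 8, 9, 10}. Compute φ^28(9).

8

9 lies in the 6-cycle (1, 8, 10, 9, 7, 6).
Powers repeat with period 6 on this cycle, and 28 mod 6 = 4, so φ^28(9) = φ^4(9).
Advancing 4 steps from 9: 9 → 7 → 6 → 1 → 8.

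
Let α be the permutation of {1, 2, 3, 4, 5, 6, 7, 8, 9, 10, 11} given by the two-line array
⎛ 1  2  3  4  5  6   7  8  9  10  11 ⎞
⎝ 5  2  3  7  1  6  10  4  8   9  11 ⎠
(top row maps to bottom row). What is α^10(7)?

Tracing 7 → 10 → … returns to 7 after 5 steps, so 7 lies in a 5-cycle (4, 7, 10, 9, 8).
Powers repeat with period 5 on this cycle, and 10 mod 5 = 0, so α^10(7) = α^0(7).
So α^10(7) = 7.

7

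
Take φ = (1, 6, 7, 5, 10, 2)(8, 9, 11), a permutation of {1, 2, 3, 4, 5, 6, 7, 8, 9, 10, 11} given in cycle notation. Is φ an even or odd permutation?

The cycle lengths are 6, 3, 1, 1.
A cycle of length ℓ contributes ℓ−1 transpositions, so φ is a product of 5 + 2 = 7 transpositions — odd.

odd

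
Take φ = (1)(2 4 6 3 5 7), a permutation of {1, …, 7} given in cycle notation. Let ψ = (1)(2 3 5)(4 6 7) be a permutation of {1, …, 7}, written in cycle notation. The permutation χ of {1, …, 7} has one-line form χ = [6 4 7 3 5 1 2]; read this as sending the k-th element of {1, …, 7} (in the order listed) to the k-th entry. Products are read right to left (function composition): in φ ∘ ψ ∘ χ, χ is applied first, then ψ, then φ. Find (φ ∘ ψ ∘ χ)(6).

1

(φ ∘ ψ ∘ χ)(6) = φ(ψ(χ(6))). χ(6) = 1, then ψ(1) = 1, then φ(1) = 1, so the result is 1.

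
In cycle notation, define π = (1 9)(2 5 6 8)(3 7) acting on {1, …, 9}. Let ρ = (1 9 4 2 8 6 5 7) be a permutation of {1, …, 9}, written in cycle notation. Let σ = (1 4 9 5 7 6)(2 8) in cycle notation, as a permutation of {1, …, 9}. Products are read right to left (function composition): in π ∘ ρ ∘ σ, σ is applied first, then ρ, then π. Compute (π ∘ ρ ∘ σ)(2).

8

Chase 2: σ(2) = 8; ρ(8) = 6; π(6) = 8. Hence (π ∘ ρ ∘ σ)(2) = 8.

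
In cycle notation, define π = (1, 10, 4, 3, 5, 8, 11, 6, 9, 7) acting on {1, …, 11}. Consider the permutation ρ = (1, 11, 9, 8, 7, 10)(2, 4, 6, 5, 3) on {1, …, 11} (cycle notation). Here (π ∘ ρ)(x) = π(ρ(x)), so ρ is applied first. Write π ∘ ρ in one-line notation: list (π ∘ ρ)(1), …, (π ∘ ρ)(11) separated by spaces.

6 3 2 9 5 8 4 1 11 10 7

(π ∘ ρ)(x) = π(ρ(x)). Computing each image: π(ρ(1)) = π(11) = 6, π(ρ(2)) = π(4) = 3, π(ρ(3)) = π(2) = 2, π(ρ(4)) = π(6) = 9, π(ρ(5)) = π(3) = 5, π(ρ(6)) = π(5) = 8, π(ρ(7)) = π(10) = 4, π(ρ(8)) = π(7) = 1, π(ρ(9)) = π(8) = 11, π(ρ(10)) = π(1) = 10, π(ρ(11)) = π(9) = 7.
Hence π ∘ ρ = [6 3 2 9 5 8 4 1 11 10 7].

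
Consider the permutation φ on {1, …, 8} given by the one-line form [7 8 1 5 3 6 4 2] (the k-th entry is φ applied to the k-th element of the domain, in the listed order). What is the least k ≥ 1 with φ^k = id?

Writing φ as disjoint cycles, the cycle lengths are 5, 2, 1.
Since disjoint cycles commute, ord(φ) = lcm(5, 2) = 10.

10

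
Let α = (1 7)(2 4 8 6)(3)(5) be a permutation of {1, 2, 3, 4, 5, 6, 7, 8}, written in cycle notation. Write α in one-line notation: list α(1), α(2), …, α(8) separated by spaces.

Reading each image from the cycles: 1↦7, 2↦4, 3↦3, 4↦8, 5↦5, 6↦2, 7↦1, 8↦6.
So the one-line form is 7 4 3 8 5 2 1 6.

7 4 3 8 5 2 1 6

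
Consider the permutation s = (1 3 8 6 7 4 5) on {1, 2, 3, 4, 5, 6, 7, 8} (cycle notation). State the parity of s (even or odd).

even

The cycle lengths are 7, 1.
A cycle is odd iff its length is even; s has 0 even-length cycles, so sgn(s) = (−1)^0 and s is even.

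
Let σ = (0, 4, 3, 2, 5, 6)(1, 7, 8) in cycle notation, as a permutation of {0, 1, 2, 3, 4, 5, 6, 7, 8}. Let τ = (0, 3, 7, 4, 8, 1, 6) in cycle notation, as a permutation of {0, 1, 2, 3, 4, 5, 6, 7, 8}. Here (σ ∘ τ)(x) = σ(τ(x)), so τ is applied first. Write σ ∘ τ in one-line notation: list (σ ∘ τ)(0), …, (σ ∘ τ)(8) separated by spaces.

2 0 5 8 1 6 4 3 7

For each element, apply τ then σ: 0 → 3 → 2; 1 → 6 → 0; 2 → 2 → 5; 3 → 7 → 8; 4 → 8 → 1; 5 → 5 → 6; 6 → 0 → 4; 7 → 4 → 3; 8 → 1 → 7.
So σ ∘ τ in one-line form is 2 0 5 8 1 6 4 3 7.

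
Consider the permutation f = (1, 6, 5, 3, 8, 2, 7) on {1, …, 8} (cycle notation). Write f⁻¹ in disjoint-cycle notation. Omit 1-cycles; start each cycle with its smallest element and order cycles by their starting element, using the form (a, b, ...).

(1, 7, 2, 8, 3, 5, 6)

Inverting a permutation written in cycle notation just reverses the order within every cycle.
After reversing and putting each cycle's least element first, f⁻¹ = (1, 7, 2, 8, 3, 5, 6).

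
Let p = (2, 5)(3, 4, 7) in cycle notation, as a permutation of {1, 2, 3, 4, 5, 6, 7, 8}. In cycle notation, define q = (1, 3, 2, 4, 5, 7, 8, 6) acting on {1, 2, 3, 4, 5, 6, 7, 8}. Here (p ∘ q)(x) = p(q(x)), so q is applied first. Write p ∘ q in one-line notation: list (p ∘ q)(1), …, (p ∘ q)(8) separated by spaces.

4 7 5 2 3 1 8 6

(p ∘ q)(x) = p(q(x)). Computing each image: p(q(1)) = p(3) = 4, p(q(2)) = p(4) = 7, p(q(3)) = p(2) = 5, p(q(4)) = p(5) = 2, p(q(5)) = p(7) = 3, p(q(6)) = p(1) = 1, p(q(7)) = p(8) = 8, p(q(8)) = p(6) = 6.
Hence p ∘ q = [4 7 5 2 3 1 8 6].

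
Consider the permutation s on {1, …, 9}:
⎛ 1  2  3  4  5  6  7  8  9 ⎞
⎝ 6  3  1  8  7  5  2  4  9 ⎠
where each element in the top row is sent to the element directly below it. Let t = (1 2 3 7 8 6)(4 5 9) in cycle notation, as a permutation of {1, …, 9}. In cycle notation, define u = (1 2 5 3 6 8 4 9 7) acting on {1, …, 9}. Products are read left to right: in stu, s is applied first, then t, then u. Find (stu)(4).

8

(stu)(4) = u(t(s(4))). s(4) = 8, then t(8) = 6, then u(6) = 8, so the result is 8.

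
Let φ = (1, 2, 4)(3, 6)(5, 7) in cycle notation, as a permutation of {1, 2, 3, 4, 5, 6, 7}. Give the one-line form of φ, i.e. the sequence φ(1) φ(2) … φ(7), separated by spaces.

Each element maps to the next entry in its cycle (wrapping to the front): 1↦2, 2↦4, 3↦6, 4↦1, 5↦7, 6↦3, 7↦5.
Listing these in domain order gives 2 4 6 1 7 3 5.

2 4 6 1 7 3 5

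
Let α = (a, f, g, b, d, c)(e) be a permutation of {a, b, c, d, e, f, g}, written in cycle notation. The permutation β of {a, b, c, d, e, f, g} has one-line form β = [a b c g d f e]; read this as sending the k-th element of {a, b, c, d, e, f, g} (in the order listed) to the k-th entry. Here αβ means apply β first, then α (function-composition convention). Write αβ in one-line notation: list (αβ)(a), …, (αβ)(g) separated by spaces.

For each element, apply β then α: a → a → f; b → b → d; c → c → a; d → g → b; e → d → c; f → f → g; g → e → e.
So αβ in one-line form is f d a b c g e.

f d a b c g e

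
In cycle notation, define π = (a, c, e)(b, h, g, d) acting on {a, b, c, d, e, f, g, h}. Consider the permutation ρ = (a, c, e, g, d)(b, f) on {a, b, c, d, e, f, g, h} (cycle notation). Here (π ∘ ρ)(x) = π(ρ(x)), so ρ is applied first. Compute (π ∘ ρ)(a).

(π ∘ ρ)(a) = π(ρ(a)). ρ(a) = c, then π(c) = e. So (π ∘ ρ)(a) = e.

e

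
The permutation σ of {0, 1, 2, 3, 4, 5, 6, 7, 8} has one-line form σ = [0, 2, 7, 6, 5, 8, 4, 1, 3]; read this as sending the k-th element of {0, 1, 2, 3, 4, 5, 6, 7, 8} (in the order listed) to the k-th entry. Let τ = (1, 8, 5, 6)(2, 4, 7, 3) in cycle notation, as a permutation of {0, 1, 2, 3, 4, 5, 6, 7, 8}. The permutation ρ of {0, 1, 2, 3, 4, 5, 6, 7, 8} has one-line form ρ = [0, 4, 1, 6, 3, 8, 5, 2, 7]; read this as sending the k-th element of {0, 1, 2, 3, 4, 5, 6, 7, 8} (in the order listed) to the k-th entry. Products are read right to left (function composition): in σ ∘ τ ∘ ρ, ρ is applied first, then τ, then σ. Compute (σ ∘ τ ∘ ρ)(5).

(σ ∘ τ ∘ ρ)(5) = σ(τ(ρ(5))). ρ(5) = 8, then τ(8) = 5, then σ(5) = 8, so the result is 8.

8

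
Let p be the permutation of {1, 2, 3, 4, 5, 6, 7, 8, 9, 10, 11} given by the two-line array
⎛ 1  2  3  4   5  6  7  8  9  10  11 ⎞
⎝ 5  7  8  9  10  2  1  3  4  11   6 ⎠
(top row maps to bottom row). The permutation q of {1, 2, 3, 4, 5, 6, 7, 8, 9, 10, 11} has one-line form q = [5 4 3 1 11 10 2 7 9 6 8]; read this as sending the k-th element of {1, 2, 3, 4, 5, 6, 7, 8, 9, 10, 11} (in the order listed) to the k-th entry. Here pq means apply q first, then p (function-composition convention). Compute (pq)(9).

4

(pq)(9) = p(q(9)). q(9) = 9, then p(9) = 4. So (pq)(9) = 4.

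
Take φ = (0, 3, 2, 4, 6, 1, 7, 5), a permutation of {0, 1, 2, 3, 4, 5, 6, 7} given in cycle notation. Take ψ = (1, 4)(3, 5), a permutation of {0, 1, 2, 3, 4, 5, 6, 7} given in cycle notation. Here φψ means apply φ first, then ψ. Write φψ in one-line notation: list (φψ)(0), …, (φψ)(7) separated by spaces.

(φψ)(x) = ψ(φ(x)). Computing each image: ψ(φ(0)) = ψ(3) = 5, ψ(φ(1)) = ψ(7) = 7, ψ(φ(2)) = ψ(4) = 1, ψ(φ(3)) = ψ(2) = 2, ψ(φ(4)) = ψ(6) = 6, ψ(φ(5)) = ψ(0) = 0, ψ(φ(6)) = ψ(1) = 4, ψ(φ(7)) = ψ(5) = 3.
Hence φψ = [5 7 1 2 6 0 4 3].

5 7 1 2 6 0 4 3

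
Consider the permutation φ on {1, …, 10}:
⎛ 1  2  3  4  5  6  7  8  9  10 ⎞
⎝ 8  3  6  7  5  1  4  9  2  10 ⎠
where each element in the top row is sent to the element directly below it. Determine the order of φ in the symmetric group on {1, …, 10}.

Decomposing into disjoint cycles gives cycle lengths 6, 2, 1, 1.
The order is lcm(6, 2) = 6.

6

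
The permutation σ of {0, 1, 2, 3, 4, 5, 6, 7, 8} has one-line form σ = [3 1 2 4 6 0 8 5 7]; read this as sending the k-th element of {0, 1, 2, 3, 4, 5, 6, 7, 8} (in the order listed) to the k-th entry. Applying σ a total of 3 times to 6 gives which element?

Tracing 6 → 8 → … returns to 6 after 7 steps, so 6 lies in a 7-cycle (0, 3, 4, 6, 8, 7, 5).
Stepping 3 places around the cycle: 6 → 8 → 7 → 5.

5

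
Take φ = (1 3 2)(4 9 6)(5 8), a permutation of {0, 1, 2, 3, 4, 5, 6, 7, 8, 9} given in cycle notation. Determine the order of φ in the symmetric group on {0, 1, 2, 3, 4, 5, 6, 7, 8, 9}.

6

The disjoint cycles have lengths 3, 3, 2, 1, 1.
The order is lcm(3, 3, 2) = 6.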